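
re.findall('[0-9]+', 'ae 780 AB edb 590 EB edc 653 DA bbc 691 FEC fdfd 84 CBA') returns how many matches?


Pattern '[0-9]+' finds one or more digits.
Text: 'ae 780 AB edb 590 EB edc 653 DA bbc 691 FEC fdfd 84 CBA'
Scanning for matches:
  Match 1: '780'
  Match 2: '590'
  Match 3: '653'
  Match 4: '691'
  Match 5: '84'
Total matches: 5

5


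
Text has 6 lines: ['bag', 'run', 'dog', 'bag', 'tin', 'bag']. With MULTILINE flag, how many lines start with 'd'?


With MULTILINE flag, ^ matches the start of each line.
Lines: ['bag', 'run', 'dog', 'bag', 'tin', 'bag']
Checking which lines start with 'd':
  Line 1: 'bag' -> no
  Line 2: 'run' -> no
  Line 3: 'dog' -> MATCH
  Line 4: 'bag' -> no
  Line 5: 'tin' -> no
  Line 6: 'bag' -> no
Matching lines: ['dog']
Count: 1

1


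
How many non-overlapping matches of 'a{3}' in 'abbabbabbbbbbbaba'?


Pattern 'a{3}' matches exactly 3 consecutive a's (greedy, non-overlapping).
String: 'abbabbabbbbbbbaba'
Scanning for runs of a's:
  Run at pos 0: 'a' (length 1) -> 0 match(es)
  Run at pos 3: 'a' (length 1) -> 0 match(es)
  Run at pos 6: 'a' (length 1) -> 0 match(es)
  Run at pos 14: 'a' (length 1) -> 0 match(es)
  Run at pos 16: 'a' (length 1) -> 0 match(es)
Matches found: []
Total: 0

0


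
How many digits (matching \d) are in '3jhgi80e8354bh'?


\d matches any digit 0-9.
Scanning '3jhgi80e8354bh':
  pos 0: '3' -> DIGIT
  pos 5: '8' -> DIGIT
  pos 6: '0' -> DIGIT
  pos 8: '8' -> DIGIT
  pos 9: '3' -> DIGIT
  pos 10: '5' -> DIGIT
  pos 11: '4' -> DIGIT
Digits found: ['3', '8', '0', '8', '3', '5', '4']
Total: 7

7


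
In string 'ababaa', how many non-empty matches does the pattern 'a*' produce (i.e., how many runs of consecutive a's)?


Pattern 'a*' matches zero or more a's. We want non-empty runs of consecutive a's.
String: 'ababaa'
Walking through the string to find runs of a's:
  Run 1: positions 0-0 -> 'a'
  Run 2: positions 2-2 -> 'a'
  Run 3: positions 4-5 -> 'aa'
Non-empty runs found: ['a', 'a', 'aa']
Count: 3

3


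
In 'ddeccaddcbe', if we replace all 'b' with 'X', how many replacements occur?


re.sub('b', 'X', text) replaces every occurrence of 'b' with 'X'.
Text: 'ddeccaddcbe'
Scanning for 'b':
  pos 9: 'b' -> replacement #1
Total replacements: 1

1


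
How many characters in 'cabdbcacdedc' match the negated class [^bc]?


Negated class [^bc] matches any char NOT in {b, c}
Scanning 'cabdbcacdedc':
  pos 0: 'c' -> no (excluded)
  pos 1: 'a' -> MATCH
  pos 2: 'b' -> no (excluded)
  pos 3: 'd' -> MATCH
  pos 4: 'b' -> no (excluded)
  pos 5: 'c' -> no (excluded)
  pos 6: 'a' -> MATCH
  pos 7: 'c' -> no (excluded)
  pos 8: 'd' -> MATCH
  pos 9: 'e' -> MATCH
  pos 10: 'd' -> MATCH
  pos 11: 'c' -> no (excluded)
Total matches: 6

6


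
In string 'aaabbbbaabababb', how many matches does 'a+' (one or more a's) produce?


Pattern 'a+' matches one or more consecutive a's.
String: 'aaabbbbaabababb'
Scanning for runs of a:
  Match 1: 'aaa' (length 3)
  Match 2: 'aa' (length 2)
  Match 3: 'a' (length 1)
  Match 4: 'a' (length 1)
Total matches: 4

4


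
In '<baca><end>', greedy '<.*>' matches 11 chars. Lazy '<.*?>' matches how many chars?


Greedy '<.*>' tries to match as MUCH as possible.
Lazy '<.*?>' tries to match as LITTLE as possible.

String: '<baca><end>'
Greedy '<.*>' starts at first '<' and extends to the LAST '>': '<baca><end>' (11 chars)
Lazy '<.*?>' starts at first '<' and stops at the FIRST '>': '<baca>' (6 chars)

6


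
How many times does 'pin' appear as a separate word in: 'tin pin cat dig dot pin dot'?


Scanning each word for exact match 'pin':
  Word 1: 'tin' -> no
  Word 2: 'pin' -> MATCH
  Word 3: 'cat' -> no
  Word 4: 'dig' -> no
  Word 5: 'dot' -> no
  Word 6: 'pin' -> MATCH
  Word 7: 'dot' -> no
Total matches: 2

2


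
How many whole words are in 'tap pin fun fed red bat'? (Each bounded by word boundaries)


Word boundaries (\b) mark the start/end of each word.
Text: 'tap pin fun fed red bat'
Splitting by whitespace:
  Word 1: 'tap'
  Word 2: 'pin'
  Word 3: 'fun'
  Word 4: 'fed'
  Word 5: 'red'
  Word 6: 'bat'
Total whole words: 6

6


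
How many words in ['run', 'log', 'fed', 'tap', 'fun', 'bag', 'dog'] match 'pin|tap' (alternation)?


Alternation 'pin|tap' matches either 'pin' or 'tap'.
Checking each word:
  'run' -> no
  'log' -> no
  'fed' -> no
  'tap' -> MATCH
  'fun' -> no
  'bag' -> no
  'dog' -> no
Matches: ['tap']
Count: 1

1


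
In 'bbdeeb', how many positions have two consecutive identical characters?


Looking for consecutive identical characters in 'bbdeeb':
  pos 0-1: 'b' vs 'b' -> MATCH ('bb')
  pos 1-2: 'b' vs 'd' -> different
  pos 2-3: 'd' vs 'e' -> different
  pos 3-4: 'e' vs 'e' -> MATCH ('ee')
  pos 4-5: 'e' vs 'b' -> different
Consecutive identical pairs: ['bb', 'ee']
Count: 2

2


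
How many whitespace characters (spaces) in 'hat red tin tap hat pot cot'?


\s matches whitespace characters (spaces, tabs, etc.).
Text: 'hat red tin tap hat pot cot'
This text has 7 words separated by spaces.
Number of spaces = number of words - 1 = 7 - 1 = 6

6


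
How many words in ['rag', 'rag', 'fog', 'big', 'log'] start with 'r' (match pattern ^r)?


Pattern ^r anchors to start of word. Check which words begin with 'r':
  'rag' -> MATCH (starts with 'r')
  'rag' -> MATCH (starts with 'r')
  'fog' -> no
  'big' -> no
  'log' -> no
Matching words: ['rag', 'rag']
Count: 2

2


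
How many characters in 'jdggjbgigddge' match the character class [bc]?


Character class [bc] matches any of: {b, c}
Scanning string 'jdggjbgigddge' character by character:
  pos 0: 'j' -> no
  pos 1: 'd' -> no
  pos 2: 'g' -> no
  pos 3: 'g' -> no
  pos 4: 'j' -> no
  pos 5: 'b' -> MATCH
  pos 6: 'g' -> no
  pos 7: 'i' -> no
  pos 8: 'g' -> no
  pos 9: 'd' -> no
  pos 10: 'd' -> no
  pos 11: 'g' -> no
  pos 12: 'e' -> no
Total matches: 1

1


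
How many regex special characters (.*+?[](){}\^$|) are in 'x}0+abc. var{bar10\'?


Regex special characters are: . * + ? [ ] ( ) { } \ ^ $ |
Scanning 'x}0+abc. var{bar10\':
  pos 1: '}' -> SPECIAL
  pos 3: '+' -> SPECIAL
  pos 7: '.' -> SPECIAL
  pos 12: '{' -> SPECIAL
  pos 18: '\' -> SPECIAL
Special chars found: ['}', '+', '.', '{', '\\']
Total: 5

5


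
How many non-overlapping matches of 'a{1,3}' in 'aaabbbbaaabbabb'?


Pattern 'a{1,3}' matches between 1 and 3 consecutive a's (greedy).
String: 'aaabbbbaaabbabb'
Finding runs of a's and applying greedy matching:
  Run at pos 0: 'aaa' (length 3)
  Run at pos 7: 'aaa' (length 3)
  Run at pos 12: 'a' (length 1)
Matches: ['aaa', 'aaa', 'a']
Count: 3

3


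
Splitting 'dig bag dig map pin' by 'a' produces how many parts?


Splitting by 'a' breaks the string at each occurrence of the separator.
Text: 'dig bag dig map pin'
Parts after split:
  Part 1: 'dig b'
  Part 2: 'g dig m'
  Part 3: 'p pin'
Total parts: 3

3


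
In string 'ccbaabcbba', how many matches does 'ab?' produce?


Pattern 'ab?' matches 'a' optionally followed by 'b'.
String: 'ccbaabcbba'
Scanning left to right for 'a' then checking next char:
  Match 1: 'a' (a not followed by b)
  Match 2: 'ab' (a followed by b)
  Match 3: 'a' (a not followed by b)
Total matches: 3

3


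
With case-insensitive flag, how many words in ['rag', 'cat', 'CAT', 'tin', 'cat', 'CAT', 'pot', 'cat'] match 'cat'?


Case-insensitive matching: compare each word's lowercase form to 'cat'.
  'rag' -> lower='rag' -> no
  'cat' -> lower='cat' -> MATCH
  'CAT' -> lower='cat' -> MATCH
  'tin' -> lower='tin' -> no
  'cat' -> lower='cat' -> MATCH
  'CAT' -> lower='cat' -> MATCH
  'pot' -> lower='pot' -> no
  'cat' -> lower='cat' -> MATCH
Matches: ['cat', 'CAT', 'cat', 'CAT', 'cat']
Count: 5

5


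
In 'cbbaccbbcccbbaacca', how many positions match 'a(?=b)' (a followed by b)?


Lookahead 'a(?=b)' matches 'a' only when followed by 'b'.
String: 'cbbaccbbcccbbaacca'
Checking each position where char is 'a':
  pos 3: 'a' -> no (next='c')
  pos 13: 'a' -> no (next='a')
  pos 14: 'a' -> no (next='c')
Matching positions: []
Count: 0

0


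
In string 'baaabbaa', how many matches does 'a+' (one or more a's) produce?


Pattern 'a+' matches one or more consecutive a's.
String: 'baaabbaa'
Scanning for runs of a:
  Match 1: 'aaa' (length 3)
  Match 2: 'aa' (length 2)
Total matches: 2

2


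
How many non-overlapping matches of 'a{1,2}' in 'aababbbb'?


Pattern 'a{1,2}' matches between 1 and 2 consecutive a's (greedy).
String: 'aababbbb'
Finding runs of a's and applying greedy matching:
  Run at pos 0: 'aa' (length 2)
  Run at pos 3: 'a' (length 1)
Matches: ['aa', 'a']
Count: 2

2


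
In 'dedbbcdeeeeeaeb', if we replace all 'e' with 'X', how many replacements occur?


re.sub('e', 'X', text) replaces every occurrence of 'e' with 'X'.
Text: 'dedbbcdeeeeeaeb'
Scanning for 'e':
  pos 1: 'e' -> replacement #1
  pos 7: 'e' -> replacement #2
  pos 8: 'e' -> replacement #3
  pos 9: 'e' -> replacement #4
  pos 10: 'e' -> replacement #5
  pos 11: 'e' -> replacement #6
  pos 13: 'e' -> replacement #7
Total replacements: 7

7


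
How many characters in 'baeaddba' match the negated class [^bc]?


Negated class [^bc] matches any char NOT in {b, c}
Scanning 'baeaddba':
  pos 0: 'b' -> no (excluded)
  pos 1: 'a' -> MATCH
  pos 2: 'e' -> MATCH
  pos 3: 'a' -> MATCH
  pos 4: 'd' -> MATCH
  pos 5: 'd' -> MATCH
  pos 6: 'b' -> no (excluded)
  pos 7: 'a' -> MATCH
Total matches: 6

6


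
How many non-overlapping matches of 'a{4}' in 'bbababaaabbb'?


Pattern 'a{4}' matches exactly 4 consecutive a's (greedy, non-overlapping).
String: 'bbababaaabbb'
Scanning for runs of a's:
  Run at pos 2: 'a' (length 1) -> 0 match(es)
  Run at pos 4: 'a' (length 1) -> 0 match(es)
  Run at pos 6: 'aaa' (length 3) -> 0 match(es)
Matches found: []
Total: 0

0


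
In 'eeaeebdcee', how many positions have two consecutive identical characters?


Looking for consecutive identical characters in 'eeaeebdcee':
  pos 0-1: 'e' vs 'e' -> MATCH ('ee')
  pos 1-2: 'e' vs 'a' -> different
  pos 2-3: 'a' vs 'e' -> different
  pos 3-4: 'e' vs 'e' -> MATCH ('ee')
  pos 4-5: 'e' vs 'b' -> different
  pos 5-6: 'b' vs 'd' -> different
  pos 6-7: 'd' vs 'c' -> different
  pos 7-8: 'c' vs 'e' -> different
  pos 8-9: 'e' vs 'e' -> MATCH ('ee')
Consecutive identical pairs: ['ee', 'ee', 'ee']
Count: 3

3


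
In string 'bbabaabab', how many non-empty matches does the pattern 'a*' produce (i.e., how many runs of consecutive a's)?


Pattern 'a*' matches zero or more a's. We want non-empty runs of consecutive a's.
String: 'bbabaabab'
Walking through the string to find runs of a's:
  Run 1: positions 2-2 -> 'a'
  Run 2: positions 4-5 -> 'aa'
  Run 3: positions 7-7 -> 'a'
Non-empty runs found: ['a', 'aa', 'a']
Count: 3

3


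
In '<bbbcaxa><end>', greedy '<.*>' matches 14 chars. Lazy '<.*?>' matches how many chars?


Greedy '<.*>' tries to match as MUCH as possible.
Lazy '<.*?>' tries to match as LITTLE as possible.

String: '<bbbcaxa><end>'
Greedy '<.*>' starts at first '<' and extends to the LAST '>': '<bbbcaxa><end>' (14 chars)
Lazy '<.*?>' starts at first '<' and stops at the FIRST '>': '<bbbcaxa>' (9 chars)

9


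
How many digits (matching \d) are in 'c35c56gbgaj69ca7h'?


\d matches any digit 0-9.
Scanning 'c35c56gbgaj69ca7h':
  pos 1: '3' -> DIGIT
  pos 2: '5' -> DIGIT
  pos 4: '5' -> DIGIT
  pos 5: '6' -> DIGIT
  pos 11: '6' -> DIGIT
  pos 12: '9' -> DIGIT
  pos 15: '7' -> DIGIT
Digits found: ['3', '5', '5', '6', '6', '9', '7']
Total: 7

7


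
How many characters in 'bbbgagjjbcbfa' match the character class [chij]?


Character class [chij] matches any of: {c, h, i, j}
Scanning string 'bbbgagjjbcbfa' character by character:
  pos 0: 'b' -> no
  pos 1: 'b' -> no
  pos 2: 'b' -> no
  pos 3: 'g' -> no
  pos 4: 'a' -> no
  pos 5: 'g' -> no
  pos 6: 'j' -> MATCH
  pos 7: 'j' -> MATCH
  pos 8: 'b' -> no
  pos 9: 'c' -> MATCH
  pos 10: 'b' -> no
  pos 11: 'f' -> no
  pos 12: 'a' -> no
Total matches: 3

3


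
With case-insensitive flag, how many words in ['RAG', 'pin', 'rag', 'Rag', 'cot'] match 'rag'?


Case-insensitive matching: compare each word's lowercase form to 'rag'.
  'RAG' -> lower='rag' -> MATCH
  'pin' -> lower='pin' -> no
  'rag' -> lower='rag' -> MATCH
  'Rag' -> lower='rag' -> MATCH
  'cot' -> lower='cot' -> no
Matches: ['RAG', 'rag', 'Rag']
Count: 3

3


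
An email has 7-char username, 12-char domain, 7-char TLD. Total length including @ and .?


An email address has format: username@domain.tld
Username length: 7
'@' character: 1
Domain length: 12
'.' character: 1
TLD length: 7
Total = 7 + 1 + 12 + 1 + 7 = 28

28


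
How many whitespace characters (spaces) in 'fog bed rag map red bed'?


\s matches whitespace characters (spaces, tabs, etc.).
Text: 'fog bed rag map red bed'
This text has 6 words separated by spaces.
Number of spaces = number of words - 1 = 6 - 1 = 5

5


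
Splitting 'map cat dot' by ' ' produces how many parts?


Splitting by ' ' breaks the string at each occurrence of the separator.
Text: 'map cat dot'
Parts after split:
  Part 1: 'map'
  Part 2: 'cat'
  Part 3: 'dot'
Total parts: 3

3


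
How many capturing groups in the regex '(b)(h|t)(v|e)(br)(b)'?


To count capturing groups, count each '(' that starts a group.
Pattern: '(b)(h|t)(v|e)(br)(b)'
Walking through the pattern:
  Position 0: '(' -> group #1
  Position 3: '(' -> group #2
  Position 8: '(' -> group #3
  Position 13: '(' -> group #4
  Position 17: '(' -> group #5
Total capturing groups: 5

5


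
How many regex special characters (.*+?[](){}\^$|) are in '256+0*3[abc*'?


Regex special characters are: . * + ? [ ] ( ) { } \ ^ $ |
Scanning '256+0*3[abc*':
  pos 3: '+' -> SPECIAL
  pos 5: '*' -> SPECIAL
  pos 7: '[' -> SPECIAL
  pos 11: '*' -> SPECIAL
Special chars found: ['+', '*', '[', '*']
Total: 4

4


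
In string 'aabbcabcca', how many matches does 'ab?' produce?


Pattern 'ab?' matches 'a' optionally followed by 'b'.
String: 'aabbcabcca'
Scanning left to right for 'a' then checking next char:
  Match 1: 'a' (a not followed by b)
  Match 2: 'ab' (a followed by b)
  Match 3: 'ab' (a followed by b)
  Match 4: 'a' (a not followed by b)
Total matches: 4

4


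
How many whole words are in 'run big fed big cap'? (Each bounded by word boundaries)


Word boundaries (\b) mark the start/end of each word.
Text: 'run big fed big cap'
Splitting by whitespace:
  Word 1: 'run'
  Word 2: 'big'
  Word 3: 'fed'
  Word 4: 'big'
  Word 5: 'cap'
Total whole words: 5

5


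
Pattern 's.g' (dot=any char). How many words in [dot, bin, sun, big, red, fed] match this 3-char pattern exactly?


Pattern 's.g' means: starts with 's', any single char, ends with 'g'.
Checking each word (must be exactly 3 chars):
  'dot' (len=3): no
  'bin' (len=3): no
  'sun' (len=3): no
  'big' (len=3): no
  'red' (len=3): no
  'fed' (len=3): no
Matching words: []
Total: 0

0


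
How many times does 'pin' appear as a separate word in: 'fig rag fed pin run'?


Scanning each word for exact match 'pin':
  Word 1: 'fig' -> no
  Word 2: 'rag' -> no
  Word 3: 'fed' -> no
  Word 4: 'pin' -> MATCH
  Word 5: 'run' -> no
Total matches: 1

1


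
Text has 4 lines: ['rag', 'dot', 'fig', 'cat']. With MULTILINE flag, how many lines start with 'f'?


With MULTILINE flag, ^ matches the start of each line.
Lines: ['rag', 'dot', 'fig', 'cat']
Checking which lines start with 'f':
  Line 1: 'rag' -> no
  Line 2: 'dot' -> no
  Line 3: 'fig' -> MATCH
  Line 4: 'cat' -> no
Matching lines: ['fig']
Count: 1

1


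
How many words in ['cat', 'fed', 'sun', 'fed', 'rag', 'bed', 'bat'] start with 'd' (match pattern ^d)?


Pattern ^d anchors to start of word. Check which words begin with 'd':
  'cat' -> no
  'fed' -> no
  'sun' -> no
  'fed' -> no
  'rag' -> no
  'bed' -> no
  'bat' -> no
Matching words: []
Count: 0

0


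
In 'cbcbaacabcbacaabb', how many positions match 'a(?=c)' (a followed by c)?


Lookahead 'a(?=c)' matches 'a' only when followed by 'c'.
String: 'cbcbaacabcbacaabb'
Checking each position where char is 'a':
  pos 4: 'a' -> no (next='a')
  pos 5: 'a' -> MATCH (next='c')
  pos 7: 'a' -> no (next='b')
  pos 11: 'a' -> MATCH (next='c')
  pos 13: 'a' -> no (next='a')
  pos 14: 'a' -> no (next='b')
Matching positions: [5, 11]
Count: 2

2


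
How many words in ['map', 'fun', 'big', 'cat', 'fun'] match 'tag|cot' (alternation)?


Alternation 'tag|cot' matches either 'tag' or 'cot'.
Checking each word:
  'map' -> no
  'fun' -> no
  'big' -> no
  'cat' -> no
  'fun' -> no
Matches: []
Count: 0

0


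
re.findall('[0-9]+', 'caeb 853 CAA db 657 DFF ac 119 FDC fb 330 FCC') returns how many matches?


Pattern '[0-9]+' finds one or more digits.
Text: 'caeb 853 CAA db 657 DFF ac 119 FDC fb 330 FCC'
Scanning for matches:
  Match 1: '853'
  Match 2: '657'
  Match 3: '119'
  Match 4: '330'
Total matches: 4

4


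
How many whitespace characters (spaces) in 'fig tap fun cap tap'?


\s matches whitespace characters (spaces, tabs, etc.).
Text: 'fig tap fun cap tap'
This text has 5 words separated by spaces.
Number of spaces = number of words - 1 = 5 - 1 = 4

4


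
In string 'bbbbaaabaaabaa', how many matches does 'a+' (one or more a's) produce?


Pattern 'a+' matches one or more consecutive a's.
String: 'bbbbaaabaaabaa'
Scanning for runs of a:
  Match 1: 'aaa' (length 3)
  Match 2: 'aaa' (length 3)
  Match 3: 'aa' (length 2)
Total matches: 3

3


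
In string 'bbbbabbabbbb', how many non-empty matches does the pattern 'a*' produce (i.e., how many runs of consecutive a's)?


Pattern 'a*' matches zero or more a's. We want non-empty runs of consecutive a's.
String: 'bbbbabbabbbb'
Walking through the string to find runs of a's:
  Run 1: positions 4-4 -> 'a'
  Run 2: positions 7-7 -> 'a'
Non-empty runs found: ['a', 'a']
Count: 2

2


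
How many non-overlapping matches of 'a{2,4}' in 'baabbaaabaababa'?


Pattern 'a{2,4}' matches between 2 and 4 consecutive a's (greedy).
String: 'baabbaaabaababa'
Finding runs of a's and applying greedy matching:
  Run at pos 1: 'aa' (length 2)
  Run at pos 5: 'aaa' (length 3)
  Run at pos 9: 'aa' (length 2)
  Run at pos 12: 'a' (length 1)
  Run at pos 14: 'a' (length 1)
Matches: ['aa', 'aaa', 'aa']
Count: 3

3


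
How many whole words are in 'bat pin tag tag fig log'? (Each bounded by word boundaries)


Word boundaries (\b) mark the start/end of each word.
Text: 'bat pin tag tag fig log'
Splitting by whitespace:
  Word 1: 'bat'
  Word 2: 'pin'
  Word 3: 'tag'
  Word 4: 'tag'
  Word 5: 'fig'
  Word 6: 'log'
Total whole words: 6

6


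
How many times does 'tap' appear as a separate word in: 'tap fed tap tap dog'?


Scanning each word for exact match 'tap':
  Word 1: 'tap' -> MATCH
  Word 2: 'fed' -> no
  Word 3: 'tap' -> MATCH
  Word 4: 'tap' -> MATCH
  Word 5: 'dog' -> no
Total matches: 3

3


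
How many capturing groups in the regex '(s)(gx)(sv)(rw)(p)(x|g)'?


To count capturing groups, count each '(' that starts a group.
Pattern: '(s)(gx)(sv)(rw)(p)(x|g)'
Walking through the pattern:
  Position 0: '(' -> group #1
  Position 3: '(' -> group #2
  Position 7: '(' -> group #3
  Position 11: '(' -> group #4
  Position 15: '(' -> group #5
  Position 18: '(' -> group #6
Total capturing groups: 6

6


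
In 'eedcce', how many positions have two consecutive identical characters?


Looking for consecutive identical characters in 'eedcce':
  pos 0-1: 'e' vs 'e' -> MATCH ('ee')
  pos 1-2: 'e' vs 'd' -> different
  pos 2-3: 'd' vs 'c' -> different
  pos 3-4: 'c' vs 'c' -> MATCH ('cc')
  pos 4-5: 'c' vs 'e' -> different
Consecutive identical pairs: ['ee', 'cc']
Count: 2

2


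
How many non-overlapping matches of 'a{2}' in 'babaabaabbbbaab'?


Pattern 'a{2}' matches exactly 2 consecutive a's (greedy, non-overlapping).
String: 'babaabaabbbbaab'
Scanning for runs of a's:
  Run at pos 1: 'a' (length 1) -> 0 match(es)
  Run at pos 3: 'aa' (length 2) -> 1 match(es)
  Run at pos 6: 'aa' (length 2) -> 1 match(es)
  Run at pos 12: 'aa' (length 2) -> 1 match(es)
Matches found: ['aa', 'aa', 'aa']
Total: 3

3


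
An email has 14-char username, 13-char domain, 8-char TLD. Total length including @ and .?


An email address has format: username@domain.tld
Username length: 14
'@' character: 1
Domain length: 13
'.' character: 1
TLD length: 8
Total = 14 + 1 + 13 + 1 + 8 = 37

37


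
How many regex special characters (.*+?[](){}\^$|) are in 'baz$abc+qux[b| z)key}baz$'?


Regex special characters are: . * + ? [ ] ( ) { } \ ^ $ |
Scanning 'baz$abc+qux[b| z)key}baz$':
  pos 3: '$' -> SPECIAL
  pos 7: '+' -> SPECIAL
  pos 11: '[' -> SPECIAL
  pos 13: '|' -> SPECIAL
  pos 16: ')' -> SPECIAL
  pos 20: '}' -> SPECIAL
  pos 24: '$' -> SPECIAL
Special chars found: ['$', '+', '[', '|', ')', '}', '$']
Total: 7

7


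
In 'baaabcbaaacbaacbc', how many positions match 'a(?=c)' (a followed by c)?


Lookahead 'a(?=c)' matches 'a' only when followed by 'c'.
String: 'baaabcbaaacbaacbc'
Checking each position where char is 'a':
  pos 1: 'a' -> no (next='a')
  pos 2: 'a' -> no (next='a')
  pos 3: 'a' -> no (next='b')
  pos 7: 'a' -> no (next='a')
  pos 8: 'a' -> no (next='a')
  pos 9: 'a' -> MATCH (next='c')
  pos 12: 'a' -> no (next='a')
  pos 13: 'a' -> MATCH (next='c')
Matching positions: [9, 13]
Count: 2

2


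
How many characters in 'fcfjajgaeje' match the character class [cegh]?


Character class [cegh] matches any of: {c, e, g, h}
Scanning string 'fcfjajgaeje' character by character:
  pos 0: 'f' -> no
  pos 1: 'c' -> MATCH
  pos 2: 'f' -> no
  pos 3: 'j' -> no
  pos 4: 'a' -> no
  pos 5: 'j' -> no
  pos 6: 'g' -> MATCH
  pos 7: 'a' -> no
  pos 8: 'e' -> MATCH
  pos 9: 'j' -> no
  pos 10: 'e' -> MATCH
Total matches: 4

4


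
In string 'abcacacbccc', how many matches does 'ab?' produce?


Pattern 'ab?' matches 'a' optionally followed by 'b'.
String: 'abcacacbccc'
Scanning left to right for 'a' then checking next char:
  Match 1: 'ab' (a followed by b)
  Match 2: 'a' (a not followed by b)
  Match 3: 'a' (a not followed by b)
Total matches: 3

3


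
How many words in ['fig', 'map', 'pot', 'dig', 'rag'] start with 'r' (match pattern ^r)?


Pattern ^r anchors to start of word. Check which words begin with 'r':
  'fig' -> no
  'map' -> no
  'pot' -> no
  'dig' -> no
  'rag' -> MATCH (starts with 'r')
Matching words: ['rag']
Count: 1

1


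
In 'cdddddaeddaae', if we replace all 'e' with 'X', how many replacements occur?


re.sub('e', 'X', text) replaces every occurrence of 'e' with 'X'.
Text: 'cdddddaeddaae'
Scanning for 'e':
  pos 7: 'e' -> replacement #1
  pos 12: 'e' -> replacement #2
Total replacements: 2

2


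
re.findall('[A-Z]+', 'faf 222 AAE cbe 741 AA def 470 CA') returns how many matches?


Pattern '[A-Z]+' finds one or more uppercase letters.
Text: 'faf 222 AAE cbe 741 AA def 470 CA'
Scanning for matches:
  Match 1: 'AAE'
  Match 2: 'AA'
  Match 3: 'CA'
Total matches: 3

3


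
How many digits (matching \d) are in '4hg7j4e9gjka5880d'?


\d matches any digit 0-9.
Scanning '4hg7j4e9gjka5880d':
  pos 0: '4' -> DIGIT
  pos 3: '7' -> DIGIT
  pos 5: '4' -> DIGIT
  pos 7: '9' -> DIGIT
  pos 12: '5' -> DIGIT
  pos 13: '8' -> DIGIT
  pos 14: '8' -> DIGIT
  pos 15: '0' -> DIGIT
Digits found: ['4', '7', '4', '9', '5', '8', '8', '0']
Total: 8

8


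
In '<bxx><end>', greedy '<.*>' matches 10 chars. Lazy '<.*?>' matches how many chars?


Greedy '<.*>' tries to match as MUCH as possible.
Lazy '<.*?>' tries to match as LITTLE as possible.

String: '<bxx><end>'
Greedy '<.*>' starts at first '<' and extends to the LAST '>': '<bxx><end>' (10 chars)
Lazy '<.*?>' starts at first '<' and stops at the FIRST '>': '<bxx>' (5 chars)

5


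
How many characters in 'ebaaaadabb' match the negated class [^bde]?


Negated class [^bde] matches any char NOT in {b, d, e}
Scanning 'ebaaaadabb':
  pos 0: 'e' -> no (excluded)
  pos 1: 'b' -> no (excluded)
  pos 2: 'a' -> MATCH
  pos 3: 'a' -> MATCH
  pos 4: 'a' -> MATCH
  pos 5: 'a' -> MATCH
  pos 6: 'd' -> no (excluded)
  pos 7: 'a' -> MATCH
  pos 8: 'b' -> no (excluded)
  pos 9: 'b' -> no (excluded)
Total matches: 5

5


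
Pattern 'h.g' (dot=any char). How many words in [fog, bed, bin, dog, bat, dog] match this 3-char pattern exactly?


Pattern 'h.g' means: starts with 'h', any single char, ends with 'g'.
Checking each word (must be exactly 3 chars):
  'fog' (len=3): no
  'bed' (len=3): no
  'bin' (len=3): no
  'dog' (len=3): no
  'bat' (len=3): no
  'dog' (len=3): no
Matching words: []
Total: 0

0


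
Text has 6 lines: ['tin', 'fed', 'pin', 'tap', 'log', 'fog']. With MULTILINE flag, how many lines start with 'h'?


With MULTILINE flag, ^ matches the start of each line.
Lines: ['tin', 'fed', 'pin', 'tap', 'log', 'fog']
Checking which lines start with 'h':
  Line 1: 'tin' -> no
  Line 2: 'fed' -> no
  Line 3: 'pin' -> no
  Line 4: 'tap' -> no
  Line 5: 'log' -> no
  Line 6: 'fog' -> no
Matching lines: []
Count: 0

0


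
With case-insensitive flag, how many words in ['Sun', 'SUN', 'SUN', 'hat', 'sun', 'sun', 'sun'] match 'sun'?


Case-insensitive matching: compare each word's lowercase form to 'sun'.
  'Sun' -> lower='sun' -> MATCH
  'SUN' -> lower='sun' -> MATCH
  'SUN' -> lower='sun' -> MATCH
  'hat' -> lower='hat' -> no
  'sun' -> lower='sun' -> MATCH
  'sun' -> lower='sun' -> MATCH
  'sun' -> lower='sun' -> MATCH
Matches: ['Sun', 'SUN', 'SUN', 'sun', 'sun', 'sun']
Count: 6

6


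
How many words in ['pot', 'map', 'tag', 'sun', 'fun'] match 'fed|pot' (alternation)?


Alternation 'fed|pot' matches either 'fed' or 'pot'.
Checking each word:
  'pot' -> MATCH
  'map' -> no
  'tag' -> no
  'sun' -> no
  'fun' -> no
Matches: ['pot']
Count: 1

1


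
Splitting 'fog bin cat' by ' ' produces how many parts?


Splitting by ' ' breaks the string at each occurrence of the separator.
Text: 'fog bin cat'
Parts after split:
  Part 1: 'fog'
  Part 2: 'bin'
  Part 3: 'cat'
Total parts: 3

3


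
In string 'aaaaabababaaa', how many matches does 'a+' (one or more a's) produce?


Pattern 'a+' matches one or more consecutive a's.
String: 'aaaaabababaaa'
Scanning for runs of a:
  Match 1: 'aaaaa' (length 5)
  Match 2: 'a' (length 1)
  Match 3: 'a' (length 1)
  Match 4: 'aaa' (length 3)
Total matches: 4

4


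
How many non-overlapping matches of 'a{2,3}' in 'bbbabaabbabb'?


Pattern 'a{2,3}' matches between 2 and 3 consecutive a's (greedy).
String: 'bbbabaabbabb'
Finding runs of a's and applying greedy matching:
  Run at pos 3: 'a' (length 1)
  Run at pos 5: 'aa' (length 2)
  Run at pos 9: 'a' (length 1)
Matches: ['aa']
Count: 1

1


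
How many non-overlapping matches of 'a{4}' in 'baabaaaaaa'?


Pattern 'a{4}' matches exactly 4 consecutive a's (greedy, non-overlapping).
String: 'baabaaaaaa'
Scanning for runs of a's:
  Run at pos 1: 'aa' (length 2) -> 0 match(es)
  Run at pos 4: 'aaaaaa' (length 6) -> 1 match(es)
Matches found: ['aaaa']
Total: 1

1


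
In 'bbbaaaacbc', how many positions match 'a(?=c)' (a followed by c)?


Lookahead 'a(?=c)' matches 'a' only when followed by 'c'.
String: 'bbbaaaacbc'
Checking each position where char is 'a':
  pos 3: 'a' -> no (next='a')
  pos 4: 'a' -> no (next='a')
  pos 5: 'a' -> no (next='a')
  pos 6: 'a' -> MATCH (next='c')
Matching positions: [6]
Count: 1

1


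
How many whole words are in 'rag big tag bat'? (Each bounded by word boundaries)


Word boundaries (\b) mark the start/end of each word.
Text: 'rag big tag bat'
Splitting by whitespace:
  Word 1: 'rag'
  Word 2: 'big'
  Word 3: 'tag'
  Word 4: 'bat'
Total whole words: 4

4


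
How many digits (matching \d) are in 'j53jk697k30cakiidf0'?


\d matches any digit 0-9.
Scanning 'j53jk697k30cakiidf0':
  pos 1: '5' -> DIGIT
  pos 2: '3' -> DIGIT
  pos 5: '6' -> DIGIT
  pos 6: '9' -> DIGIT
  pos 7: '7' -> DIGIT
  pos 9: '3' -> DIGIT
  pos 10: '0' -> DIGIT
  pos 18: '0' -> DIGIT
Digits found: ['5', '3', '6', '9', '7', '3', '0', '0']
Total: 8

8


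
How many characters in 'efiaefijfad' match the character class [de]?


Character class [de] matches any of: {d, e}
Scanning string 'efiaefijfad' character by character:
  pos 0: 'e' -> MATCH
  pos 1: 'f' -> no
  pos 2: 'i' -> no
  pos 3: 'a' -> no
  pos 4: 'e' -> MATCH
  pos 5: 'f' -> no
  pos 6: 'i' -> no
  pos 7: 'j' -> no
  pos 8: 'f' -> no
  pos 9: 'a' -> no
  pos 10: 'd' -> MATCH
Total matches: 3

3


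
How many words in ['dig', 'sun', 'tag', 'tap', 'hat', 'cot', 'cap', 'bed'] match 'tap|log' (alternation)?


Alternation 'tap|log' matches either 'tap' or 'log'.
Checking each word:
  'dig' -> no
  'sun' -> no
  'tag' -> no
  'tap' -> MATCH
  'hat' -> no
  'cot' -> no
  'cap' -> no
  'bed' -> no
Matches: ['tap']
Count: 1

1


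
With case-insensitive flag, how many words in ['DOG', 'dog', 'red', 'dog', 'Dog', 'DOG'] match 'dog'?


Case-insensitive matching: compare each word's lowercase form to 'dog'.
  'DOG' -> lower='dog' -> MATCH
  'dog' -> lower='dog' -> MATCH
  'red' -> lower='red' -> no
  'dog' -> lower='dog' -> MATCH
  'Dog' -> lower='dog' -> MATCH
  'DOG' -> lower='dog' -> MATCH
Matches: ['DOG', 'dog', 'dog', 'Dog', 'DOG']
Count: 5

5


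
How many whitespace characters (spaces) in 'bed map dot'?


\s matches whitespace characters (spaces, tabs, etc.).
Text: 'bed map dot'
This text has 3 words separated by spaces.
Number of spaces = number of words - 1 = 3 - 1 = 2

2


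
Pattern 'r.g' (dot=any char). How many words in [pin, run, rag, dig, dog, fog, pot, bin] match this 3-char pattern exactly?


Pattern 'r.g' means: starts with 'r', any single char, ends with 'g'.
Checking each word (must be exactly 3 chars):
  'pin' (len=3): no
  'run' (len=3): no
  'rag' (len=3): MATCH
  'dig' (len=3): no
  'dog' (len=3): no
  'fog' (len=3): no
  'pot' (len=3): no
  'bin' (len=3): no
Matching words: ['rag']
Total: 1

1


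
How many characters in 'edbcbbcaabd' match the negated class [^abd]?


Negated class [^abd] matches any char NOT in {a, b, d}
Scanning 'edbcbbcaabd':
  pos 0: 'e' -> MATCH
  pos 1: 'd' -> no (excluded)
  pos 2: 'b' -> no (excluded)
  pos 3: 'c' -> MATCH
  pos 4: 'b' -> no (excluded)
  pos 5: 'b' -> no (excluded)
  pos 6: 'c' -> MATCH
  pos 7: 'a' -> no (excluded)
  pos 8: 'a' -> no (excluded)
  pos 9: 'b' -> no (excluded)
  pos 10: 'd' -> no (excluded)
Total matches: 3

3


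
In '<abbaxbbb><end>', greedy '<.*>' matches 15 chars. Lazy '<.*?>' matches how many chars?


Greedy '<.*>' tries to match as MUCH as possible.
Lazy '<.*?>' tries to match as LITTLE as possible.

String: '<abbaxbbb><end>'
Greedy '<.*>' starts at first '<' and extends to the LAST '>': '<abbaxbbb><end>' (15 chars)
Lazy '<.*?>' starts at first '<' and stops at the FIRST '>': '<abbaxbbb>' (10 chars)

10


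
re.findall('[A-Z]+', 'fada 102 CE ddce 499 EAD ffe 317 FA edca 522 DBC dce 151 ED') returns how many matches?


Pattern '[A-Z]+' finds one or more uppercase letters.
Text: 'fada 102 CE ddce 499 EAD ffe 317 FA edca 522 DBC dce 151 ED'
Scanning for matches:
  Match 1: 'CE'
  Match 2: 'EAD'
  Match 3: 'FA'
  Match 4: 'DBC'
  Match 5: 'ED'
Total matches: 5

5


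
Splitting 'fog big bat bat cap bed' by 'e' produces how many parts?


Splitting by 'e' breaks the string at each occurrence of the separator.
Text: 'fog big bat bat cap bed'
Parts after split:
  Part 1: 'fog big bat bat cap b'
  Part 2: 'd'
Total parts: 2

2


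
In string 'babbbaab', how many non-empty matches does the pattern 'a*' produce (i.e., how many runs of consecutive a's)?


Pattern 'a*' matches zero or more a's. We want non-empty runs of consecutive a's.
String: 'babbbaab'
Walking through the string to find runs of a's:
  Run 1: positions 1-1 -> 'a'
  Run 2: positions 5-6 -> 'aa'
Non-empty runs found: ['a', 'aa']
Count: 2

2


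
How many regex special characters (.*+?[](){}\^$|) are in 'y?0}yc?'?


Regex special characters are: . * + ? [ ] ( ) { } \ ^ $ |
Scanning 'y?0}yc?':
  pos 1: '?' -> SPECIAL
  pos 3: '}' -> SPECIAL
  pos 6: '?' -> SPECIAL
Special chars found: ['?', '}', '?']
Total: 3

3


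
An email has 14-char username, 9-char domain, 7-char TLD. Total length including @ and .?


An email address has format: username@domain.tld
Username length: 14
'@' character: 1
Domain length: 9
'.' character: 1
TLD length: 7
Total = 14 + 1 + 9 + 1 + 7 = 32

32


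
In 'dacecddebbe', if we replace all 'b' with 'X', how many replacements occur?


re.sub('b', 'X', text) replaces every occurrence of 'b' with 'X'.
Text: 'dacecddebbe'
Scanning for 'b':
  pos 8: 'b' -> replacement #1
  pos 9: 'b' -> replacement #2
Total replacements: 2

2


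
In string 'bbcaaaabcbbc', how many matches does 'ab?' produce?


Pattern 'ab?' matches 'a' optionally followed by 'b'.
String: 'bbcaaaabcbbc'
Scanning left to right for 'a' then checking next char:
  Match 1: 'a' (a not followed by b)
  Match 2: 'a' (a not followed by b)
  Match 3: 'a' (a not followed by b)
  Match 4: 'ab' (a followed by b)
Total matches: 4

4


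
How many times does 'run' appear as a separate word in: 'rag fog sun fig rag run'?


Scanning each word for exact match 'run':
  Word 1: 'rag' -> no
  Word 2: 'fog' -> no
  Word 3: 'sun' -> no
  Word 4: 'fig' -> no
  Word 5: 'rag' -> no
  Word 6: 'run' -> MATCH
Total matches: 1

1


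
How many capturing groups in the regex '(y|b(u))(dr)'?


To count capturing groups, count each '(' that starts a group.
Pattern: '(y|b(u))(dr)'
Walking through the pattern:
  Position 0: '(' -> group #1
  Position 4: '(' -> group #2
  Position 8: '(' -> group #3
Total capturing groups: 3

3


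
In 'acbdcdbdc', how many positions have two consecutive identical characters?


Looking for consecutive identical characters in 'acbdcdbdc':
  pos 0-1: 'a' vs 'c' -> different
  pos 1-2: 'c' vs 'b' -> different
  pos 2-3: 'b' vs 'd' -> different
  pos 3-4: 'd' vs 'c' -> different
  pos 4-5: 'c' vs 'd' -> different
  pos 5-6: 'd' vs 'b' -> different
  pos 6-7: 'b' vs 'd' -> different
  pos 7-8: 'd' vs 'c' -> different
Consecutive identical pairs: []
Count: 0

0


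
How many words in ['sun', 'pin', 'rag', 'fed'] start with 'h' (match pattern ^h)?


Pattern ^h anchors to start of word. Check which words begin with 'h':
  'sun' -> no
  'pin' -> no
  'rag' -> no
  'fed' -> no
Matching words: []
Count: 0

0


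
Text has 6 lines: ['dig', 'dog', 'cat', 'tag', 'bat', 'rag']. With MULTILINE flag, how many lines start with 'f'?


With MULTILINE flag, ^ matches the start of each line.
Lines: ['dig', 'dog', 'cat', 'tag', 'bat', 'rag']
Checking which lines start with 'f':
  Line 1: 'dig' -> no
  Line 2: 'dog' -> no
  Line 3: 'cat' -> no
  Line 4: 'tag' -> no
  Line 5: 'bat' -> no
  Line 6: 'rag' -> no
Matching lines: []
Count: 0

0


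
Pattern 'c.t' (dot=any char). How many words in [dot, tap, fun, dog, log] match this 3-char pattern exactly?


Pattern 'c.t' means: starts with 'c', any single char, ends with 't'.
Checking each word (must be exactly 3 chars):
  'dot' (len=3): no
  'tap' (len=3): no
  'fun' (len=3): no
  'dog' (len=3): no
  'log' (len=3): no
Matching words: []
Total: 0

0


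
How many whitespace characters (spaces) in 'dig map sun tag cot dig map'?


\s matches whitespace characters (spaces, tabs, etc.).
Text: 'dig map sun tag cot dig map'
This text has 7 words separated by spaces.
Number of spaces = number of words - 1 = 7 - 1 = 6

6


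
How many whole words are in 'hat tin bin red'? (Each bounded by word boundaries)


Word boundaries (\b) mark the start/end of each word.
Text: 'hat tin bin red'
Splitting by whitespace:
  Word 1: 'hat'
  Word 2: 'tin'
  Word 3: 'bin'
  Word 4: 'red'
Total whole words: 4

4


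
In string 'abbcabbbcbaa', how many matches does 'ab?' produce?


Pattern 'ab?' matches 'a' optionally followed by 'b'.
String: 'abbcabbbcbaa'
Scanning left to right for 'a' then checking next char:
  Match 1: 'ab' (a followed by b)
  Match 2: 'ab' (a followed by b)
  Match 3: 'a' (a not followed by b)
  Match 4: 'a' (a not followed by b)
Total matches: 4

4


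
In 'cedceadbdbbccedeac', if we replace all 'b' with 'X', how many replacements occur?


re.sub('b', 'X', text) replaces every occurrence of 'b' with 'X'.
Text: 'cedceadbdbbccedeac'
Scanning for 'b':
  pos 7: 'b' -> replacement #1
  pos 9: 'b' -> replacement #2
  pos 10: 'b' -> replacement #3
Total replacements: 3

3


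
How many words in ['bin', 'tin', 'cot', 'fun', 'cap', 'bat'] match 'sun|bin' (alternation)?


Alternation 'sun|bin' matches either 'sun' or 'bin'.
Checking each word:
  'bin' -> MATCH
  'tin' -> no
  'cot' -> no
  'fun' -> no
  'cap' -> no
  'bat' -> no
Matches: ['bin']
Count: 1

1


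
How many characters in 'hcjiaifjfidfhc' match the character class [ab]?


Character class [ab] matches any of: {a, b}
Scanning string 'hcjiaifjfidfhc' character by character:
  pos 0: 'h' -> no
  pos 1: 'c' -> no
  pos 2: 'j' -> no
  pos 3: 'i' -> no
  pos 4: 'a' -> MATCH
  pos 5: 'i' -> no
  pos 6: 'f' -> no
  pos 7: 'j' -> no
  pos 8: 'f' -> no
  pos 9: 'i' -> no
  pos 10: 'd' -> no
  pos 11: 'f' -> no
  pos 12: 'h' -> no
  pos 13: 'c' -> no
Total matches: 1

1


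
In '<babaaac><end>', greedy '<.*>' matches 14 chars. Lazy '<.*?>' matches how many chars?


Greedy '<.*>' tries to match as MUCH as possible.
Lazy '<.*?>' tries to match as LITTLE as possible.

String: '<babaaac><end>'
Greedy '<.*>' starts at first '<' and extends to the LAST '>': '<babaaac><end>' (14 chars)
Lazy '<.*?>' starts at first '<' and stops at the FIRST '>': '<babaaac>' (9 chars)

9


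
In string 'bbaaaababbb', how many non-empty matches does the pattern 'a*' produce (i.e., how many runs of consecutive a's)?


Pattern 'a*' matches zero or more a's. We want non-empty runs of consecutive a's.
String: 'bbaaaababbb'
Walking through the string to find runs of a's:
  Run 1: positions 2-5 -> 'aaaa'
  Run 2: positions 7-7 -> 'a'
Non-empty runs found: ['aaaa', 'a']
Count: 2

2


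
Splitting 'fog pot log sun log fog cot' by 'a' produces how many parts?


Splitting by 'a' breaks the string at each occurrence of the separator.
Text: 'fog pot log sun log fog cot'
Parts after split:
  Part 1: 'fog pot log sun log fog cot'
Total parts: 1

1


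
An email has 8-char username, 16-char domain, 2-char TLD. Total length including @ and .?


An email address has format: username@domain.tld
Username length: 8
'@' character: 1
Domain length: 16
'.' character: 1
TLD length: 2
Total = 8 + 1 + 16 + 1 + 2 = 28

28


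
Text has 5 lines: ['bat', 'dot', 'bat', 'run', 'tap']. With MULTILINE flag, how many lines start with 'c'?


With MULTILINE flag, ^ matches the start of each line.
Lines: ['bat', 'dot', 'bat', 'run', 'tap']
Checking which lines start with 'c':
  Line 1: 'bat' -> no
  Line 2: 'dot' -> no
  Line 3: 'bat' -> no
  Line 4: 'run' -> no
  Line 5: 'tap' -> no
Matching lines: []
Count: 0

0


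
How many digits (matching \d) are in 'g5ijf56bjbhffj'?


\d matches any digit 0-9.
Scanning 'g5ijf56bjbhffj':
  pos 1: '5' -> DIGIT
  pos 5: '5' -> DIGIT
  pos 6: '6' -> DIGIT
Digits found: ['5', '5', '6']
Total: 3

3


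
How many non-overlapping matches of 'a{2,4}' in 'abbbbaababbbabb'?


Pattern 'a{2,4}' matches between 2 and 4 consecutive a's (greedy).
String: 'abbbbaababbbabb'
Finding runs of a's and applying greedy matching:
  Run at pos 0: 'a' (length 1)
  Run at pos 5: 'aa' (length 2)
  Run at pos 8: 'a' (length 1)
  Run at pos 12: 'a' (length 1)
Matches: ['aa']
Count: 1

1


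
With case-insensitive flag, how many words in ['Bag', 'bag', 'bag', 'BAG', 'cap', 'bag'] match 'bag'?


Case-insensitive matching: compare each word's lowercase form to 'bag'.
  'Bag' -> lower='bag' -> MATCH
  'bag' -> lower='bag' -> MATCH
  'bag' -> lower='bag' -> MATCH
  'BAG' -> lower='bag' -> MATCH
  'cap' -> lower='cap' -> no
  'bag' -> lower='bag' -> MATCH
Matches: ['Bag', 'bag', 'bag', 'BAG', 'bag']
Count: 5

5


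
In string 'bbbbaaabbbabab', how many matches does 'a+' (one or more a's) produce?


Pattern 'a+' matches one or more consecutive a's.
String: 'bbbbaaabbbabab'
Scanning for runs of a:
  Match 1: 'aaa' (length 3)
  Match 2: 'a' (length 1)
  Match 3: 'a' (length 1)
Total matches: 3

3
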